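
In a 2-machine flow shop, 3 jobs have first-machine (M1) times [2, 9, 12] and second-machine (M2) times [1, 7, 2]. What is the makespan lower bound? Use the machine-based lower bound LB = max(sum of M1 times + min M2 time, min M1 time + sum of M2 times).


LB1 = sum(M1 times) + min(M2 times) = 23 + 1 = 24
LB2 = min(M1 times) + sum(M2 times) = 2 + 10 = 12
Lower bound = max(LB1, LB2) = max(24, 12) = 24

24


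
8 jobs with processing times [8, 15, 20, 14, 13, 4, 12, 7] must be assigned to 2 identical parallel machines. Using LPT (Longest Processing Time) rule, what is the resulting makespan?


Sort jobs in decreasing order (LPT): [20, 15, 14, 13, 12, 8, 7, 4]
Assign each job to the least loaded machine:
  Machine 1: jobs [20, 13, 8, 7], load = 48
  Machine 2: jobs [15, 14, 12, 4], load = 45
Makespan = max load = 48

48


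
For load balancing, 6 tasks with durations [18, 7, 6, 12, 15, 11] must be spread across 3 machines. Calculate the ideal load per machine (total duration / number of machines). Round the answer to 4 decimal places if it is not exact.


Total processing time = 18 + 7 + 6 + 12 + 15 + 11 = 69
Number of machines = 3
Ideal balanced load = 69 / 3 = 23.0

23.0


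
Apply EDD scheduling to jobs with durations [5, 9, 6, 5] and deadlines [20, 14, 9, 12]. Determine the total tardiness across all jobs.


Sort by due date (EDD order): [(6, 9), (5, 12), (9, 14), (5, 20)]
Compute completion times and tardiness:
  Job 1: p=6, d=9, C=6, tardiness=max(0,6-9)=0
  Job 2: p=5, d=12, C=11, tardiness=max(0,11-12)=0
  Job 3: p=9, d=14, C=20, tardiness=max(0,20-14)=6
  Job 4: p=5, d=20, C=25, tardiness=max(0,25-20)=5
Total tardiness = 11

11


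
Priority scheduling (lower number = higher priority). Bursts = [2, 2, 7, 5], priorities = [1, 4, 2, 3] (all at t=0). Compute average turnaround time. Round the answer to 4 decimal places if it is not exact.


Sort by priority (ascending = highest first):
Order: [(1, 2), (2, 7), (3, 5), (4, 2)]
Completion times:
  Priority 1, burst=2, C=2
  Priority 2, burst=7, C=9
  Priority 3, burst=5, C=14
  Priority 4, burst=2, C=16
Average turnaround = 41/4 = 10.25

10.25


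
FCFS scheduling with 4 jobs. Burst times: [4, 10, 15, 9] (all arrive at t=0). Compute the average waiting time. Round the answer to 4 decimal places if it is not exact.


FCFS order (as given): [4, 10, 15, 9]
Waiting times:
  Job 1: wait = 0
  Job 2: wait = 4
  Job 3: wait = 14
  Job 4: wait = 29
Sum of waiting times = 47
Average waiting time = 47/4 = 11.75

11.75


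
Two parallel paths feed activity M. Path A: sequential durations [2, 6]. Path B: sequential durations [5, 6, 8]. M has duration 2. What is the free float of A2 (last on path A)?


ES(A2) = sum of predecessors on chain A = 2
EF(A2) = ES + duration = 2 + 6 = 8
Successor of A2 is M. ES(M) = max(sum(A), sum(B)) = max(8, 19) = 19
Free float = ES(successor) - EF(current) = 19 - 8 = 11

11


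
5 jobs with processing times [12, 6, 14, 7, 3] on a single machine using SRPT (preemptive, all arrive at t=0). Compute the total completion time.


Since all jobs arrive at t=0, SRPT equals SPT ordering.
SPT order: [3, 6, 7, 12, 14]
Completion times:
  Job 1: p=3, C=3
  Job 2: p=6, C=9
  Job 3: p=7, C=16
  Job 4: p=12, C=28
  Job 5: p=14, C=42
Total completion time = 3 + 9 + 16 + 28 + 42 = 98

98


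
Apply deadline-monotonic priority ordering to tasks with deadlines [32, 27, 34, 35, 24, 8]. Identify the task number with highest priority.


Sort tasks by relative deadline (ascending):
  Task 6: deadline = 8
  Task 5: deadline = 24
  Task 2: deadline = 27
  Task 1: deadline = 32
  Task 3: deadline = 34
  Task 4: deadline = 35
Priority order (highest first): [6, 5, 2, 1, 3, 4]
Highest priority task = 6

6


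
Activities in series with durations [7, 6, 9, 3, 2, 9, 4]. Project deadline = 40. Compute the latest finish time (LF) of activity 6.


LF(activity 6) = deadline - sum of successor durations
Successors: activities 7 through 7 with durations [4]
Sum of successor durations = 4
LF = 40 - 4 = 36

36


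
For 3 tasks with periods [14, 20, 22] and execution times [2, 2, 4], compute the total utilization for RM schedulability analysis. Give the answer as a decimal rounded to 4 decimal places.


Compute individual utilizations (exact fractions):
  Task 1: C/T = 2/14 = 1/7 (approx. 0.1429)
  Task 2: C/T = 2/20 = 1/10 (approx. 0.1)
  Task 3: C/T = 4/22 = 2/11 (approx. 0.1818)
Total utilization U = 1/7 + 1/10 + 2/11 = 327/770
Rounded to 4 decimal places: U = 0.4247
RM (Liu & Layland) bound for 3 tasks = 0.779763; compare with U = 327/770 (approx. 0.424675)
U <= bound, so schedulable by RM sufficient condition.

0.4247


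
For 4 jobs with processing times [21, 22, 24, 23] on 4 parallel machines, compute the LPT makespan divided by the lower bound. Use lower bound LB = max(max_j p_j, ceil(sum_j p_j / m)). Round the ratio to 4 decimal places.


LPT order: [24, 23, 22, 21]
Machine loads after assignment: [24, 23, 22, 21]
LPT makespan = 24
Lower bound = max(max_job, ceil(total/4)) = max(24, 23) = 24
Ratio = 24 / 24 = 1.0

1.0


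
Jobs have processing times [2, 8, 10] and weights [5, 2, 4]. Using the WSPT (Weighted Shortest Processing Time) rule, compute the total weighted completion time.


Compute p/w ratios and sort ascending (WSPT): [(2, 5), (10, 4), (8, 2)]
Compute weighted completion times:
  Job (p=2,w=5): C=2, w*C=5*2=10
  Job (p=10,w=4): C=12, w*C=4*12=48
  Job (p=8,w=2): C=20, w*C=2*20=40
Total weighted completion time = 98

98


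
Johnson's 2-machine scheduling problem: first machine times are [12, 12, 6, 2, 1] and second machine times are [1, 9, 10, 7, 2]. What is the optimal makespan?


Apply Johnson's rule:
  Group 1 (a <= b): [(5, 1, 2), (4, 2, 7), (3, 6, 10)]
  Group 2 (a > b): [(2, 12, 9), (1, 12, 1)]
Optimal job order: [5, 4, 3, 2, 1]
Schedule:
  Job 5: M1 done at 1, M2 done at 3
  Job 4: M1 done at 3, M2 done at 10
  Job 3: M1 done at 9, M2 done at 20
  Job 2: M1 done at 21, M2 done at 30
  Job 1: M1 done at 33, M2 done at 34
Makespan = 34

34


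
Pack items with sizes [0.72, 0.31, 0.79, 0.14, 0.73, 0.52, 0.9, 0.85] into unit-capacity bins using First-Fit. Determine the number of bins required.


Place items sequentially using First-Fit:
  Item 0.72 -> new Bin 1
  Item 0.31 -> new Bin 2
  Item 0.79 -> new Bin 3
  Item 0.14 -> Bin 1 (now 0.86)
  Item 0.73 -> new Bin 4
  Item 0.52 -> Bin 2 (now 0.83)
  Item 0.9 -> new Bin 5
  Item 0.85 -> new Bin 6
Total bins used = 6

6


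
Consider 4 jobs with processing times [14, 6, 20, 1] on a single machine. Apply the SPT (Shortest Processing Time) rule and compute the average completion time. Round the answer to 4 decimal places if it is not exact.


Sort jobs by processing time (SPT order): [1, 6, 14, 20]
Compute completion times sequentially:
  Job 1: processing = 1, completes at 1
  Job 2: processing = 6, completes at 7
  Job 3: processing = 14, completes at 21
  Job 4: processing = 20, completes at 41
Sum of completion times = 70
Average completion time = 70/4 = 17.5

17.5


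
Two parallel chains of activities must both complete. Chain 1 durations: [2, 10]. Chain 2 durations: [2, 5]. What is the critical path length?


Path A total = 2 + 10 = 12
Path B total = 2 + 5 = 7
Critical path = longest path = max(12, 7) = 12

12


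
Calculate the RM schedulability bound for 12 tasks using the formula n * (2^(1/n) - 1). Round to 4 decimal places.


Compute 2^(1/12) = 1.0594630944
Subtract 1: 1.0594630944 - 1 = 0.0594630944
Multiply by n: 12 * 0.0594630944 = 0.7135571328
Round to 4 dp: 0.7136

0.7136


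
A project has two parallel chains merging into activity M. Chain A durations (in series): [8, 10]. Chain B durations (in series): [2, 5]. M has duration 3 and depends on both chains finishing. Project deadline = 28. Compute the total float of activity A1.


Forward pass: ES(A1) = sum of predecessors on chain A = 0
EF = ES + duration = 0 + 8 = 8
Backward pass: LF(M) = deadline = 28; LS(M) = 28 - 3 = 25
LF(A1) = LS(M) - sum(successors on chain A) = 25 - 10 = 15
LS = LF - duration = 15 - 8 = 7
Total float = LS - ES = 7 - 0 = 7

7


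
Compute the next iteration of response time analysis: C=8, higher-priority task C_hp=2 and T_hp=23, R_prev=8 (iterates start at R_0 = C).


R_next = C + ceil(R_prev / T_hp) * C_hp
ceil(8 / 23) = ceil(0.3478) = 1
Interference = 1 * 2 = 2
R_next = 8 + 2 = 10

10


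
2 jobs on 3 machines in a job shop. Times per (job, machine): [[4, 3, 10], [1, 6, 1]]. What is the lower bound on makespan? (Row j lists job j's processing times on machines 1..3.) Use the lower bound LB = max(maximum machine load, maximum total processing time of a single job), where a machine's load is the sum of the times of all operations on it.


Machine loads:
  Machine 1: 4 + 1 = 5
  Machine 2: 3 + 6 = 9
  Machine 3: 10 + 1 = 11
Max machine load = 11
Job totals:
  Job 1: 17
  Job 2: 8
Max job total = 17
Lower bound = max(11, 17) = 17

17


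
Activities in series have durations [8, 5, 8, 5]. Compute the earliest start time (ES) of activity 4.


Activity 4 starts after activities 1 through 3 complete.
Predecessor durations: [8, 5, 8]
ES = 8 + 5 + 8 = 21

21


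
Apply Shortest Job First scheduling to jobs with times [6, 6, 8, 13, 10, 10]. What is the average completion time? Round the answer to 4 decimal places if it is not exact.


SJF order (ascending): [6, 6, 8, 10, 10, 13]
Completion times:
  Job 1: burst=6, C=6
  Job 2: burst=6, C=12
  Job 3: burst=8, C=20
  Job 4: burst=10, C=30
  Job 5: burst=10, C=40
  Job 6: burst=13, C=53
Average completion = 161/6 = 26.8333

26.8333


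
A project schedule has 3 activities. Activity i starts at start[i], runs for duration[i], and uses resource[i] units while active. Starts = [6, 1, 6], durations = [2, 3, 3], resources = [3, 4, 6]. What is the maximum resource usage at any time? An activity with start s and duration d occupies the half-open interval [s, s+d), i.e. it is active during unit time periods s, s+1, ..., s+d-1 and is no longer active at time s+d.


Each activity i is active on [start_i, start_i + duration_i).
Compute total resource usage per time slot:
  t=0: active resources = [], total = 0
  t=1: active resources = [4], total = 4
  t=2: active resources = [4], total = 4
  t=3: active resources = [4], total = 4
  t=4: active resources = [], total = 0
  t=5: active resources = [], total = 0
  t=6: active resources = [3, 6], total = 9
  t=7: active resources = [3, 6], total = 9
  t=8: active resources = [6], total = 6
Peak resource demand = 9

9


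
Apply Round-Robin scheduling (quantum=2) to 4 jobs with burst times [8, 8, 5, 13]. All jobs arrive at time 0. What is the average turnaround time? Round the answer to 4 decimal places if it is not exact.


Time quantum = 2
Execution trace:
  J1 runs 2 units, time = 2
  J2 runs 2 units, time = 4
  J3 runs 2 units, time = 6
  J4 runs 2 units, time = 8
  J1 runs 2 units, time = 10
  J2 runs 2 units, time = 12
  J3 runs 2 units, time = 14
  J4 runs 2 units, time = 16
  J1 runs 2 units, time = 18
  J2 runs 2 units, time = 20
  J3 runs 1 units, time = 21
  J4 runs 2 units, time = 23
  J1 runs 2 units, time = 25
  J2 runs 2 units, time = 27
  J4 runs 2 units, time = 29
  J4 runs 2 units, time = 31
  J4 runs 2 units, time = 33
  J4 runs 1 units, time = 34
Finish times: [25, 27, 21, 34]
Average turnaround = 107/4 = 26.75

26.75


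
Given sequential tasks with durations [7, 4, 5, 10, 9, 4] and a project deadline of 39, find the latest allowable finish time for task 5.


LF(activity 5) = deadline - sum of successor durations
Successors: activities 6 through 6 with durations [4]
Sum of successor durations = 4
LF = 39 - 4 = 35

35


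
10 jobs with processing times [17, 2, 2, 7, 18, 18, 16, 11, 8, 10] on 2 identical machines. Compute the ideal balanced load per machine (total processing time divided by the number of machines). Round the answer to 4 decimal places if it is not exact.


Total processing time = 17 + 2 + 2 + 7 + 18 + 18 + 16 + 11 + 8 + 10 = 109
Number of machines = 2
Ideal balanced load = 109 / 2 = 54.5

54.5


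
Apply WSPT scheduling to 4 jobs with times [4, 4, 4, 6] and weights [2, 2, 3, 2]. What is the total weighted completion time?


Compute p/w ratios and sort ascending (WSPT): [(4, 3), (4, 2), (4, 2), (6, 2)]
Compute weighted completion times:
  Job (p=4,w=3): C=4, w*C=3*4=12
  Job (p=4,w=2): C=8, w*C=2*8=16
  Job (p=4,w=2): C=12, w*C=2*12=24
  Job (p=6,w=2): C=18, w*C=2*18=36
Total weighted completion time = 88

88


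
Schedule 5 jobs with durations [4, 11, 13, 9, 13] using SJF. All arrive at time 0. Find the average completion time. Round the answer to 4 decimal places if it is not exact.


SJF order (ascending): [4, 9, 11, 13, 13]
Completion times:
  Job 1: burst=4, C=4
  Job 2: burst=9, C=13
  Job 3: burst=11, C=24
  Job 4: burst=13, C=37
  Job 5: burst=13, C=50
Average completion = 128/5 = 25.6

25.6


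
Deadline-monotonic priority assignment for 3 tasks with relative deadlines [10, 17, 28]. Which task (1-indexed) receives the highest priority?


Sort tasks by relative deadline (ascending):
  Task 1: deadline = 10
  Task 2: deadline = 17
  Task 3: deadline = 28
Priority order (highest first): [1, 2, 3]
Highest priority task = 1

1


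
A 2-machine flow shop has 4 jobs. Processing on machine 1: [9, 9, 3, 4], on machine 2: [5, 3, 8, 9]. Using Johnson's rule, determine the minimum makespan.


Apply Johnson's rule:
  Group 1 (a <= b): [(3, 3, 8), (4, 4, 9)]
  Group 2 (a > b): [(1, 9, 5), (2, 9, 3)]
Optimal job order: [3, 4, 1, 2]
Schedule:
  Job 3: M1 done at 3, M2 done at 11
  Job 4: M1 done at 7, M2 done at 20
  Job 1: M1 done at 16, M2 done at 25
  Job 2: M1 done at 25, M2 done at 28
Makespan = 28

28


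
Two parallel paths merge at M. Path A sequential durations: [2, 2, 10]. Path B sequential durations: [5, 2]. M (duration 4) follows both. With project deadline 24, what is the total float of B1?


Forward pass: ES(B1) = sum of predecessors on chain B = 0
EF = ES + duration = 0 + 5 = 5
Backward pass: LF(M) = deadline = 24; LS(M) = 24 - 4 = 20
LF(B1) = LS(M) - sum(successors on chain B) = 20 - 2 = 18
LS = LF - duration = 18 - 5 = 13
Total float = LS - ES = 13 - 0 = 13

13


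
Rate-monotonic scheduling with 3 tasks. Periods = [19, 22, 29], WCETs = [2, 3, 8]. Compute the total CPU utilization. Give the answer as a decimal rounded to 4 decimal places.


Compute individual utilizations (exact fractions):
  Task 1: C/T = 2/19 (approx. 0.1053)
  Task 2: C/T = 3/22 (approx. 0.1364)
  Task 3: C/T = 8/29 (approx. 0.2759)
Total utilization U = 2/19 + 3/22 + 8/29 = 6273/12122
Rounded to 4 decimal places: U = 0.5175
RM (Liu & Layland) bound for 3 tasks = 0.779763; compare with U = 6273/12122 (approx. 0.517489)
U <= bound, so schedulable by RM sufficient condition.

0.5175


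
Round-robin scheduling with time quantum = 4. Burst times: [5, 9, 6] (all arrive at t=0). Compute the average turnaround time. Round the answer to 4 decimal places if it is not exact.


Time quantum = 4
Execution trace:
  J1 runs 4 units, time = 4
  J2 runs 4 units, time = 8
  J3 runs 4 units, time = 12
  J1 runs 1 units, time = 13
  J2 runs 4 units, time = 17
  J3 runs 2 units, time = 19
  J2 runs 1 units, time = 20
Finish times: [13, 20, 19]
Average turnaround = 52/3 = 17.3333

17.3333


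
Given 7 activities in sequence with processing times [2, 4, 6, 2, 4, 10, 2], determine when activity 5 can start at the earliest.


Activity 5 starts after activities 1 through 4 complete.
Predecessor durations: [2, 4, 6, 2]
ES = 2 + 4 + 6 + 2 = 14

14


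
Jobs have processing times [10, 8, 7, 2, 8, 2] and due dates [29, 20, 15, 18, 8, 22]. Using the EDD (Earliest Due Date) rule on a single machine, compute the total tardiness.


Sort by due date (EDD order): [(8, 8), (7, 15), (2, 18), (8, 20), (2, 22), (10, 29)]
Compute completion times and tardiness:
  Job 1: p=8, d=8, C=8, tardiness=max(0,8-8)=0
  Job 2: p=7, d=15, C=15, tardiness=max(0,15-15)=0
  Job 3: p=2, d=18, C=17, tardiness=max(0,17-18)=0
  Job 4: p=8, d=20, C=25, tardiness=max(0,25-20)=5
  Job 5: p=2, d=22, C=27, tardiness=max(0,27-22)=5
  Job 6: p=10, d=29, C=37, tardiness=max(0,37-29)=8
Total tardiness = 18

18


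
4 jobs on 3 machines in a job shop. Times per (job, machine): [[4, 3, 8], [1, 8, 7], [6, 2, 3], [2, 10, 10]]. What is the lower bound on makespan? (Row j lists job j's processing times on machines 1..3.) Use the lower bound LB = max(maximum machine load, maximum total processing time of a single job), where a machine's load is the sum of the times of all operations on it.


Machine loads:
  Machine 1: 4 + 1 + 6 + 2 = 13
  Machine 2: 3 + 8 + 2 + 10 = 23
  Machine 3: 8 + 7 + 3 + 10 = 28
Max machine load = 28
Job totals:
  Job 1: 15
  Job 2: 16
  Job 3: 11
  Job 4: 22
Max job total = 22
Lower bound = max(28, 22) = 28

28


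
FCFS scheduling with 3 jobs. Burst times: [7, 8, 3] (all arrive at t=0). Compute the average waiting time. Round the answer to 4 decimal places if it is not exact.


FCFS order (as given): [7, 8, 3]
Waiting times:
  Job 1: wait = 0
  Job 2: wait = 7
  Job 3: wait = 15
Sum of waiting times = 22
Average waiting time = 22/3 = 7.3333

7.3333


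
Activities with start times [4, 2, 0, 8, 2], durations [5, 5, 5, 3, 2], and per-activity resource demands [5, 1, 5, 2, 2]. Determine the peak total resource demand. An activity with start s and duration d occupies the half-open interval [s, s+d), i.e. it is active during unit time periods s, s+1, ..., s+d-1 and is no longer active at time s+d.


Each activity i is active on [start_i, start_i + duration_i).
Compute total resource usage per time slot:
  t=0: active resources = [5], total = 5
  t=1: active resources = [5], total = 5
  t=2: active resources = [1, 5, 2], total = 8
  t=3: active resources = [1, 5, 2], total = 8
  t=4: active resources = [5, 1, 5], total = 11
  t=5: active resources = [5, 1], total = 6
  t=6: active resources = [5, 1], total = 6
  t=7: active resources = [5], total = 5
  t=8: active resources = [5, 2], total = 7
  t=9: active resources = [2], total = 2
  t=10: active resources = [2], total = 2
Peak resource demand = 11

11


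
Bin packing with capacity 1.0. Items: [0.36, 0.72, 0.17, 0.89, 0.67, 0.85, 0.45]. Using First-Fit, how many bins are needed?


Place items sequentially using First-Fit:
  Item 0.36 -> new Bin 1
  Item 0.72 -> new Bin 2
  Item 0.17 -> Bin 1 (now 0.53)
  Item 0.89 -> new Bin 3
  Item 0.67 -> new Bin 4
  Item 0.85 -> new Bin 5
  Item 0.45 -> Bin 1 (now 0.98)
Total bins used = 5

5


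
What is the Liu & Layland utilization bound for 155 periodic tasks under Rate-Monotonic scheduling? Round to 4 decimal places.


Compute 2^(1/155) = 1.0044819312
Subtract 1: 1.0044819312 - 1 = 0.0044819312
Multiply by n: 155 * 0.0044819312 = 0.6946993360
Round to 4 dp: 0.6947

0.6947


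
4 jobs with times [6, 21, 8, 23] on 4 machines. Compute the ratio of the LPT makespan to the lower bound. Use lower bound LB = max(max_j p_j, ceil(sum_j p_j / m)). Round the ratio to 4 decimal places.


LPT order: [23, 21, 8, 6]
Machine loads after assignment: [23, 21, 8, 6]
LPT makespan = 23
Lower bound = max(max_job, ceil(total/4)) = max(23, 15) = 23
Ratio = 23 / 23 = 1.0

1.0


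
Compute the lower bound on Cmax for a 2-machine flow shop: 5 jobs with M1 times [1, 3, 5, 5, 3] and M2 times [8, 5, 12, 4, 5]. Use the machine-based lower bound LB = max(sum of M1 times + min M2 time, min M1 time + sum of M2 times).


LB1 = sum(M1 times) + min(M2 times) = 17 + 4 = 21
LB2 = min(M1 times) + sum(M2 times) = 1 + 34 = 35
Lower bound = max(LB1, LB2) = max(21, 35) = 35

35


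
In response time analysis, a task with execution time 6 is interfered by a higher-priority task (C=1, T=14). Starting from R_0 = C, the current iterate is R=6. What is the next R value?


R_next = C + ceil(R_prev / T_hp) * C_hp
ceil(6 / 14) = ceil(0.4286) = 1
Interference = 1 * 1 = 1
R_next = 6 + 1 = 7

7


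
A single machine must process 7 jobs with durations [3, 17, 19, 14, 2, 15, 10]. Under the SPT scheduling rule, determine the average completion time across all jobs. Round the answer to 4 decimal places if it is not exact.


Sort jobs by processing time (SPT order): [2, 3, 10, 14, 15, 17, 19]
Compute completion times sequentially:
  Job 1: processing = 2, completes at 2
  Job 2: processing = 3, completes at 5
  Job 3: processing = 10, completes at 15
  Job 4: processing = 14, completes at 29
  Job 5: processing = 15, completes at 44
  Job 6: processing = 17, completes at 61
  Job 7: processing = 19, completes at 80
Sum of completion times = 236
Average completion time = 236/7 = 33.7143

33.7143


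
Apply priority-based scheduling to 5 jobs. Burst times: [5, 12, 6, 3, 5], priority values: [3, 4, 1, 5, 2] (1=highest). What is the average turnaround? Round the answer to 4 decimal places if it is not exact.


Sort by priority (ascending = highest first):
Order: [(1, 6), (2, 5), (3, 5), (4, 12), (5, 3)]
Completion times:
  Priority 1, burst=6, C=6
  Priority 2, burst=5, C=11
  Priority 3, burst=5, C=16
  Priority 4, burst=12, C=28
  Priority 5, burst=3, C=31
Average turnaround = 92/5 = 18.4

18.4


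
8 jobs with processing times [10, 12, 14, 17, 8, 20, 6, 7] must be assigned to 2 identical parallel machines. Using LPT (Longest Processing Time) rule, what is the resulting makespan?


Sort jobs in decreasing order (LPT): [20, 17, 14, 12, 10, 8, 7, 6]
Assign each job to the least loaded machine:
  Machine 1: jobs [20, 12, 8, 7], load = 47
  Machine 2: jobs [17, 14, 10, 6], load = 47
Makespan = max load = 47

47


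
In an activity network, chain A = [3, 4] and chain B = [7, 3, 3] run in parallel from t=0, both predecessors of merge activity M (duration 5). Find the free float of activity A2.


ES(A2) = sum of predecessors on chain A = 3
EF(A2) = ES + duration = 3 + 4 = 7
Successor of A2 is M. ES(M) = max(sum(A), sum(B)) = max(7, 13) = 13
Free float = ES(successor) - EF(current) = 13 - 7 = 6

6


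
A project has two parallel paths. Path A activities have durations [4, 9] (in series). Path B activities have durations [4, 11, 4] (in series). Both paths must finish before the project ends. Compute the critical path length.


Path A total = 4 + 9 = 13
Path B total = 4 + 11 + 4 = 19
Critical path = longest path = max(13, 19) = 19

19


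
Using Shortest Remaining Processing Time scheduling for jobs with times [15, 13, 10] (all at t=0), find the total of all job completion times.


Since all jobs arrive at t=0, SRPT equals SPT ordering.
SPT order: [10, 13, 15]
Completion times:
  Job 1: p=10, C=10
  Job 2: p=13, C=23
  Job 3: p=15, C=38
Total completion time = 10 + 23 + 38 = 71

71


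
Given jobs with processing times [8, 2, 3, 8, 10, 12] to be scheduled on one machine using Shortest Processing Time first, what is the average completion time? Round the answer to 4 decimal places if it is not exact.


Sort jobs by processing time (SPT order): [2, 3, 8, 8, 10, 12]
Compute completion times sequentially:
  Job 1: processing = 2, completes at 2
  Job 2: processing = 3, completes at 5
  Job 3: processing = 8, completes at 13
  Job 4: processing = 8, completes at 21
  Job 5: processing = 10, completes at 31
  Job 6: processing = 12, completes at 43
Sum of completion times = 115
Average completion time = 115/6 = 19.1667

19.1667


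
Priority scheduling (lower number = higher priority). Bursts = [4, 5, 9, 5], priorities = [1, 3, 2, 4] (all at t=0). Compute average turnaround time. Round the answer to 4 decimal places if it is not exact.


Sort by priority (ascending = highest first):
Order: [(1, 4), (2, 9), (3, 5), (4, 5)]
Completion times:
  Priority 1, burst=4, C=4
  Priority 2, burst=9, C=13
  Priority 3, burst=5, C=18
  Priority 4, burst=5, C=23
Average turnaround = 58/4 = 14.5

14.5


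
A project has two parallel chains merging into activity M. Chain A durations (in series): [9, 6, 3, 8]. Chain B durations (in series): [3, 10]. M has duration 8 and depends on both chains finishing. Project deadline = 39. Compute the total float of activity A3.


Forward pass: ES(A3) = sum of predecessors on chain A = 15
EF = ES + duration = 15 + 3 = 18
Backward pass: LF(M) = deadline = 39; LS(M) = 39 - 8 = 31
LF(A3) = LS(M) - sum(successors on chain A) = 31 - 8 = 23
LS = LF - duration = 23 - 3 = 20
Total float = LS - ES = 20 - 15 = 5

5


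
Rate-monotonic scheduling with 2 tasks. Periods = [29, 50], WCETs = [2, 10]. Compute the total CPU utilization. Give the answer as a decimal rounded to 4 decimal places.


Compute individual utilizations (exact fractions):
  Task 1: C/T = 2/29 (approx. 0.069)
  Task 2: C/T = 10/50 = 1/5 (approx. 0.2)
Total utilization U = 2/29 + 1/5 = 39/145
Rounded to 4 decimal places: U = 0.2690
RM (Liu & Layland) bound for 2 tasks = 0.828427; compare with U = 39/145 (approx. 0.268966)
U <= bound, so schedulable by RM sufficient condition.

0.2690


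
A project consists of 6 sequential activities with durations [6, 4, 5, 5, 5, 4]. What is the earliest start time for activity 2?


Activity 2 starts after activities 1 through 1 complete.
Predecessor durations: [6]
ES = 6 = 6

6


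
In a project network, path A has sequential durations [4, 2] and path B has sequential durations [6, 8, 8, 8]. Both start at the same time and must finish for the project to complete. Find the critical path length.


Path A total = 4 + 2 = 6
Path B total = 6 + 8 + 8 + 8 = 30
Critical path = longest path = max(6, 30) = 30

30


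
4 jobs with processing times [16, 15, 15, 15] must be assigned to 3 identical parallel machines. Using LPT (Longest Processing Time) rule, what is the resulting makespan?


Sort jobs in decreasing order (LPT): [16, 15, 15, 15]
Assign each job to the least loaded machine:
  Machine 1: jobs [16], load = 16
  Machine 2: jobs [15, 15], load = 30
  Machine 3: jobs [15], load = 15
Makespan = max load = 30

30


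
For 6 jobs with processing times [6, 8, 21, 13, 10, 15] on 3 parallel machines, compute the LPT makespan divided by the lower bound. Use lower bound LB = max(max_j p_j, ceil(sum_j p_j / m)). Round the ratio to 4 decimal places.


LPT order: [21, 15, 13, 10, 8, 6]
Machine loads after assignment: [27, 23, 23]
LPT makespan = 27
Lower bound = max(max_job, ceil(total/3)) = max(21, 25) = 25
Ratio = 27 / 25 = 1.08

1.08


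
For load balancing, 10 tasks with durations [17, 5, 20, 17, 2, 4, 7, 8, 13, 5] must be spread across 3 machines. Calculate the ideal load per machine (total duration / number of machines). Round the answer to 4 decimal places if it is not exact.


Total processing time = 17 + 5 + 20 + 17 + 2 + 4 + 7 + 8 + 13 + 5 = 98
Number of machines = 3
Ideal balanced load = 98 / 3 = 32.6667

32.6667


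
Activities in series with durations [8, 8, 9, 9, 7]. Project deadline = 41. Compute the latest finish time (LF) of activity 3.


LF(activity 3) = deadline - sum of successor durations
Successors: activities 4 through 5 with durations [9, 7]
Sum of successor durations = 16
LF = 41 - 16 = 25

25


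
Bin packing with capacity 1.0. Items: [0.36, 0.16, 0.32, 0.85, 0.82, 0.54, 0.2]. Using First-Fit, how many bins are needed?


Place items sequentially using First-Fit:
  Item 0.36 -> new Bin 1
  Item 0.16 -> Bin 1 (now 0.52)
  Item 0.32 -> Bin 1 (now 0.84)
  Item 0.85 -> new Bin 2
  Item 0.82 -> new Bin 3
  Item 0.54 -> new Bin 4
  Item 0.2 -> Bin 4 (now 0.74)
Total bins used = 4

4


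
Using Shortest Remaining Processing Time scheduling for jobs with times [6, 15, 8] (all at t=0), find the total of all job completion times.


Since all jobs arrive at t=0, SRPT equals SPT ordering.
SPT order: [6, 8, 15]
Completion times:
  Job 1: p=6, C=6
  Job 2: p=8, C=14
  Job 3: p=15, C=29
Total completion time = 6 + 14 + 29 = 49

49


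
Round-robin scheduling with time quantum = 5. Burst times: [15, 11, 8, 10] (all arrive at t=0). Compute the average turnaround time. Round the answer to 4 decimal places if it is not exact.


Time quantum = 5
Execution trace:
  J1 runs 5 units, time = 5
  J2 runs 5 units, time = 10
  J3 runs 5 units, time = 15
  J4 runs 5 units, time = 20
  J1 runs 5 units, time = 25
  J2 runs 5 units, time = 30
  J3 runs 3 units, time = 33
  J4 runs 5 units, time = 38
  J1 runs 5 units, time = 43
  J2 runs 1 units, time = 44
Finish times: [43, 44, 33, 38]
Average turnaround = 158/4 = 39.5

39.5


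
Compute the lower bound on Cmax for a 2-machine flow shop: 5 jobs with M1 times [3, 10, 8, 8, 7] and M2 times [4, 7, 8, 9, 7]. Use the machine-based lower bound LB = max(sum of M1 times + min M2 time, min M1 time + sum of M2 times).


LB1 = sum(M1 times) + min(M2 times) = 36 + 4 = 40
LB2 = min(M1 times) + sum(M2 times) = 3 + 35 = 38
Lower bound = max(LB1, LB2) = max(40, 38) = 40

40


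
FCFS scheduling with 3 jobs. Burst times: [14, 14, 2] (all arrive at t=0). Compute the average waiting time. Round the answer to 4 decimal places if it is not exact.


FCFS order (as given): [14, 14, 2]
Waiting times:
  Job 1: wait = 0
  Job 2: wait = 14
  Job 3: wait = 28
Sum of waiting times = 42
Average waiting time = 42/3 = 14.0

14.0


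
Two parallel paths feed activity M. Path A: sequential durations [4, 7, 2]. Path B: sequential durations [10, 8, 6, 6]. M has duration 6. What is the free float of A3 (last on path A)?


ES(A3) = sum of predecessors on chain A = 11
EF(A3) = ES + duration = 11 + 2 = 13
Successor of A3 is M. ES(M) = max(sum(A), sum(B)) = max(13, 30) = 30
Free float = ES(successor) - EF(current) = 30 - 13 = 17

17


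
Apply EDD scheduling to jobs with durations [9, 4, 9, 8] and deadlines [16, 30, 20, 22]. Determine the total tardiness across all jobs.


Sort by due date (EDD order): [(9, 16), (9, 20), (8, 22), (4, 30)]
Compute completion times and tardiness:
  Job 1: p=9, d=16, C=9, tardiness=max(0,9-16)=0
  Job 2: p=9, d=20, C=18, tardiness=max(0,18-20)=0
  Job 3: p=8, d=22, C=26, tardiness=max(0,26-22)=4
  Job 4: p=4, d=30, C=30, tardiness=max(0,30-30)=0
Total tardiness = 4

4


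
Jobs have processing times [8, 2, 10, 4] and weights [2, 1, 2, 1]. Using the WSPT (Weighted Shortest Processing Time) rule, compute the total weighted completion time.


Compute p/w ratios and sort ascending (WSPT): [(2, 1), (8, 2), (4, 1), (10, 2)]
Compute weighted completion times:
  Job (p=2,w=1): C=2, w*C=1*2=2
  Job (p=8,w=2): C=10, w*C=2*10=20
  Job (p=4,w=1): C=14, w*C=1*14=14
  Job (p=10,w=2): C=24, w*C=2*24=48
Total weighted completion time = 84

84


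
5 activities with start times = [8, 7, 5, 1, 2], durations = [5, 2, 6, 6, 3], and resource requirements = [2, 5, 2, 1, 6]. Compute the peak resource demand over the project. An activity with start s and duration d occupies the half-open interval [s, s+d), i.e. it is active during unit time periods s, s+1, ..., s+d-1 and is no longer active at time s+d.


Each activity i is active on [start_i, start_i + duration_i).
Compute total resource usage per time slot:
  t=0: active resources = [], total = 0
  t=1: active resources = [1], total = 1
  t=2: active resources = [1, 6], total = 7
  t=3: active resources = [1, 6], total = 7
  t=4: active resources = [1, 6], total = 7
  t=5: active resources = [2, 1], total = 3
  t=6: active resources = [2, 1], total = 3
  t=7: active resources = [5, 2], total = 7
  t=8: active resources = [2, 5, 2], total = 9
  t=9: active resources = [2, 2], total = 4
  t=10: active resources = [2, 2], total = 4
  t=11: active resources = [2], total = 2
  t=12: active resources = [2], total = 2
Peak resource demand = 9

9


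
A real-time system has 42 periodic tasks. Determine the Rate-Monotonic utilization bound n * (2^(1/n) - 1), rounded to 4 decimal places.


Compute 2^(1/42) = 1.0166404394
Subtract 1: 1.0166404394 - 1 = 0.0166404394
Multiply by n: 42 * 0.0166404394 = 0.6988984548
Round to 4 dp: 0.6989

0.6989


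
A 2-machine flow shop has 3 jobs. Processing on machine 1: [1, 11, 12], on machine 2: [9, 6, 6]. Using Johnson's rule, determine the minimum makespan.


Apply Johnson's rule:
  Group 1 (a <= b): [(1, 1, 9)]
  Group 2 (a > b): [(2, 11, 6), (3, 12, 6)]
Optimal job order: [1, 2, 3]
Schedule:
  Job 1: M1 done at 1, M2 done at 10
  Job 2: M1 done at 12, M2 done at 18
  Job 3: M1 done at 24, M2 done at 30
Makespan = 30

30


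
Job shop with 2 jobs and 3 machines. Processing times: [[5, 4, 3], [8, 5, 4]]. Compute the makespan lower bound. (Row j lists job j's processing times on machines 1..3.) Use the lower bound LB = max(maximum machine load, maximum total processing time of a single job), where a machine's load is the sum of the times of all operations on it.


Machine loads:
  Machine 1: 5 + 8 = 13
  Machine 2: 4 + 5 = 9
  Machine 3: 3 + 4 = 7
Max machine load = 13
Job totals:
  Job 1: 12
  Job 2: 17
Max job total = 17
Lower bound = max(13, 17) = 17

17


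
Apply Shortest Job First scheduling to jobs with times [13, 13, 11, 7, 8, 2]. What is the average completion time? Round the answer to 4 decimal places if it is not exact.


SJF order (ascending): [2, 7, 8, 11, 13, 13]
Completion times:
  Job 1: burst=2, C=2
  Job 2: burst=7, C=9
  Job 3: burst=8, C=17
  Job 4: burst=11, C=28
  Job 5: burst=13, C=41
  Job 6: burst=13, C=54
Average completion = 151/6 = 25.1667

25.1667


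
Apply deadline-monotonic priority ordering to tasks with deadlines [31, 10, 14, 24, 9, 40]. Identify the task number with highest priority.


Sort tasks by relative deadline (ascending):
  Task 5: deadline = 9
  Task 2: deadline = 10
  Task 3: deadline = 14
  Task 4: deadline = 24
  Task 1: deadline = 31
  Task 6: deadline = 40
Priority order (highest first): [5, 2, 3, 4, 1, 6]
Highest priority task = 5

5


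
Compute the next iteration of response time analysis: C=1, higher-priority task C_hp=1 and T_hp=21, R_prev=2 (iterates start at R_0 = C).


R_next = C + ceil(R_prev / T_hp) * C_hp
ceil(2 / 21) = ceil(0.0952) = 1
Interference = 1 * 1 = 1
R_next = 1 + 1 = 2
R_next = R_prev, so the iteration has converged (response time = 2).

2


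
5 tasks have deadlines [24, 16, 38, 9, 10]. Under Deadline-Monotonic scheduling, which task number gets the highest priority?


Sort tasks by relative deadline (ascending):
  Task 4: deadline = 9
  Task 5: deadline = 10
  Task 2: deadline = 16
  Task 1: deadline = 24
  Task 3: deadline = 38
Priority order (highest first): [4, 5, 2, 1, 3]
Highest priority task = 4

4


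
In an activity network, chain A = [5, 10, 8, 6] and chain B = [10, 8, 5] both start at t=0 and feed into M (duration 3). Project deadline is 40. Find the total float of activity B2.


Forward pass: ES(B2) = sum of predecessors on chain B = 10
EF = ES + duration = 10 + 8 = 18
Backward pass: LF(M) = deadline = 40; LS(M) = 40 - 3 = 37
LF(B2) = LS(M) - sum(successors on chain B) = 37 - 5 = 32
LS = LF - duration = 32 - 8 = 24
Total float = LS - ES = 24 - 10 = 14

14


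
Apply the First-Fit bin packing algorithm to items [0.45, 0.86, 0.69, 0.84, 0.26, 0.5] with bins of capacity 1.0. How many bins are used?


Place items sequentially using First-Fit:
  Item 0.45 -> new Bin 1
  Item 0.86 -> new Bin 2
  Item 0.69 -> new Bin 3
  Item 0.84 -> new Bin 4
  Item 0.26 -> Bin 1 (now 0.71)
  Item 0.5 -> new Bin 5
Total bins used = 5

5


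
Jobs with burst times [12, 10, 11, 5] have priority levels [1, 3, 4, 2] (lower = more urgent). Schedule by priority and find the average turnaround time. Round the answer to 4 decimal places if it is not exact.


Sort by priority (ascending = highest first):
Order: [(1, 12), (2, 5), (3, 10), (4, 11)]
Completion times:
  Priority 1, burst=12, C=12
  Priority 2, burst=5, C=17
  Priority 3, burst=10, C=27
  Priority 4, burst=11, C=38
Average turnaround = 94/4 = 23.5

23.5


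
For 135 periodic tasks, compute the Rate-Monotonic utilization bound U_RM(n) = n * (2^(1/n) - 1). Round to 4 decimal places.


Compute 2^(1/135) = 1.0051476273
Subtract 1: 1.0051476273 - 1 = 0.0051476273
Multiply by n: 135 * 0.0051476273 = 0.6949296855
Round to 4 dp: 0.6949

0.6949


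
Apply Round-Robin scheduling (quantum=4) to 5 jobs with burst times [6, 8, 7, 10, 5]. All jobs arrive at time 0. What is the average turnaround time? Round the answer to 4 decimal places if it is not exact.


Time quantum = 4
Execution trace:
  J1 runs 4 units, time = 4
  J2 runs 4 units, time = 8
  J3 runs 4 units, time = 12
  J4 runs 4 units, time = 16
  J5 runs 4 units, time = 20
  J1 runs 2 units, time = 22
  J2 runs 4 units, time = 26
  J3 runs 3 units, time = 29
  J4 runs 4 units, time = 33
  J5 runs 1 units, time = 34
  J4 runs 2 units, time = 36
Finish times: [22, 26, 29, 36, 34]
Average turnaround = 147/5 = 29.4

29.4


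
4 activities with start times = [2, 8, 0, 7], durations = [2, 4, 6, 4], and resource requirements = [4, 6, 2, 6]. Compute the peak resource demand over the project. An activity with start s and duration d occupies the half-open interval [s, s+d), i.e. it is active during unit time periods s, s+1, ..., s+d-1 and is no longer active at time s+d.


Each activity i is active on [start_i, start_i + duration_i).
Compute total resource usage per time slot:
  t=0: active resources = [2], total = 2
  t=1: active resources = [2], total = 2
  t=2: active resources = [4, 2], total = 6
  t=3: active resources = [4, 2], total = 6
  t=4: active resources = [2], total = 2
  t=5: active resources = [2], total = 2
  t=6: active resources = [], total = 0
  t=7: active resources = [6], total = 6
  t=8: active resources = [6, 6], total = 12
  t=9: active resources = [6, 6], total = 12
  t=10: active resources = [6, 6], total = 12
  t=11: active resources = [6], total = 6
Peak resource demand = 12

12


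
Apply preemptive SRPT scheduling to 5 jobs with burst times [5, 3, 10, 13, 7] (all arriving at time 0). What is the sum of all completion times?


Since all jobs arrive at t=0, SRPT equals SPT ordering.
SPT order: [3, 5, 7, 10, 13]
Completion times:
  Job 1: p=3, C=3
  Job 2: p=5, C=8
  Job 3: p=7, C=15
  Job 4: p=10, C=25
  Job 5: p=13, C=38
Total completion time = 3 + 8 + 15 + 25 + 38 = 89

89


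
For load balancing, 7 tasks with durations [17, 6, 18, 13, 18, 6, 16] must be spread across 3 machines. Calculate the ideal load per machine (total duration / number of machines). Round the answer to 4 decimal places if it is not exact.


Total processing time = 17 + 6 + 18 + 13 + 18 + 6 + 16 = 94
Number of machines = 3
Ideal balanced load = 94 / 3 = 31.3333

31.3333


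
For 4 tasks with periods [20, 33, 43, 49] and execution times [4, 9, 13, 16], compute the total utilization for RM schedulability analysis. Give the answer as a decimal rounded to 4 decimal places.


Compute individual utilizations (exact fractions):
  Task 1: C/T = 4/20 = 1/5 (approx. 0.2)
  Task 2: C/T = 9/33 = 3/11 (approx. 0.2727)
  Task 3: C/T = 13/43 (approx. 0.3023)
  Task 4: C/T = 16/49 (approx. 0.3265)
Total utilization U = 1/5 + 3/11 + 13/43 + 16/49 = 127657/115885
Rounded to 4 decimal places: U = 1.1016
RM (Liu & Layland) bound for 4 tasks = 0.756828; compare with U = 127657/115885 (approx. 1.101583)
U > 1, so the task set is not schedulable (processor overloaded).

1.1016


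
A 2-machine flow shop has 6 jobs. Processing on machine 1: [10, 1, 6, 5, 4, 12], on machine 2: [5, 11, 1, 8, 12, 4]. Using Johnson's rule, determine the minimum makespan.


Apply Johnson's rule:
  Group 1 (a <= b): [(2, 1, 11), (5, 4, 12), (4, 5, 8)]
  Group 2 (a > b): [(1, 10, 5), (6, 12, 4), (3, 6, 1)]
Optimal job order: [2, 5, 4, 1, 6, 3]
Schedule:
  Job 2: M1 done at 1, M2 done at 12
  Job 5: M1 done at 5, M2 done at 24
  Job 4: M1 done at 10, M2 done at 32
  Job 1: M1 done at 20, M2 done at 37
  Job 6: M1 done at 32, M2 done at 41
  Job 3: M1 done at 38, M2 done at 42
Makespan = 42

42


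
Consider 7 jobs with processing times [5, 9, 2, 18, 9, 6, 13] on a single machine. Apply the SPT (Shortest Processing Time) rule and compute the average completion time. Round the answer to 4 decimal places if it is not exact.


Sort jobs by processing time (SPT order): [2, 5, 6, 9, 9, 13, 18]
Compute completion times sequentially:
  Job 1: processing = 2, completes at 2
  Job 2: processing = 5, completes at 7
  Job 3: processing = 6, completes at 13
  Job 4: processing = 9, completes at 22
  Job 5: processing = 9, completes at 31
  Job 6: processing = 13, completes at 44
  Job 7: processing = 18, completes at 62
Sum of completion times = 181
Average completion time = 181/7 = 25.8571

25.8571
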